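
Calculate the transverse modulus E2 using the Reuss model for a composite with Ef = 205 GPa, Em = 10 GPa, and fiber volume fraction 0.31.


1/E2 = Vf/Ef + (1-Vf)/Em = 0.31/205 + 0.69/10
E2 = 14.18 GPa

14.18 GPa


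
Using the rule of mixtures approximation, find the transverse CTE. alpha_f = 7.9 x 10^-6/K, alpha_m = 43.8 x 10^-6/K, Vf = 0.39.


alpha_2 = alpha_f*Vf + alpha_m*(1-Vf) = 7.9*0.39 + 43.8*0.61 = 29.8 x 10^-6/K

29.8 x 10^-6/K


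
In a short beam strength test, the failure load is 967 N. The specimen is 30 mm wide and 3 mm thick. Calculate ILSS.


ILSS = 3F/(4bh) = 3*967/(4*30*3) = 8.06 MPa

8.06 MPa


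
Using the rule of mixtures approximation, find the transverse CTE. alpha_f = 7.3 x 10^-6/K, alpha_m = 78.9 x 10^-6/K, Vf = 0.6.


alpha_2 = alpha_f*Vf + alpha_m*(1-Vf) = 7.3*0.6 + 78.9*0.4 = 35.9 x 10^-6/K

35.9 x 10^-6/K


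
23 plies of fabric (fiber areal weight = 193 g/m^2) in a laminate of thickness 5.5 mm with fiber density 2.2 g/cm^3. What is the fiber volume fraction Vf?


Vf = n * FAW / (rho_f * h * 1000) = 23 * 193 / (2.2 * 5.5 * 1000) = 0.3669

0.3669


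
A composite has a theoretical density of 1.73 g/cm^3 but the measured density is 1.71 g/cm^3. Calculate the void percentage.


Void% = (rho_theo - rho_actual)/rho_theo * 100 = (1.73 - 1.71)/1.73 * 100 = 1.16%

1.16%


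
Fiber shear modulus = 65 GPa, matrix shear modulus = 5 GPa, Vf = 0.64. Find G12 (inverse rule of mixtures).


1/G12 = Vf/Gf + (1-Vf)/Gm = 0.64/65 + 0.36/5
G12 = 12.22 GPa

12.22 GPa


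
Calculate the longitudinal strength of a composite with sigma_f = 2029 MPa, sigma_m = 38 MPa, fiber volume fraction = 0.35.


sigma_1 = sigma_f*Vf + sigma_m*(1-Vf) = 2029*0.35 + 38*0.65 = 734.9 MPa

734.9 MPa


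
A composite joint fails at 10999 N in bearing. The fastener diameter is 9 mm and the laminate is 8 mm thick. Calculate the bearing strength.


sigma_br = F/(d*h) = 10999/(9*8) = 152.8 MPa

152.8 MPa


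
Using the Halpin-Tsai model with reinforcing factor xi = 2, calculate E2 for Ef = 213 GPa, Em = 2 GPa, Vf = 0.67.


eta = (Ef/Em - 1)/(Ef/Em + xi) = (106.5 - 1)/(106.5 + 2) = 0.9724
E2 = Em*(1+xi*eta*Vf)/(1-eta*Vf) = 13.22 GPa

13.22 GPa


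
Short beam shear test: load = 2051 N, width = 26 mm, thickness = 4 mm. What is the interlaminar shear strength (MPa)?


ILSS = 3F/(4bh) = 3*2051/(4*26*4) = 14.79 MPa

14.79 MPa


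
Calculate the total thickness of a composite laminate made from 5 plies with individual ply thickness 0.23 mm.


h = n * t_ply = 5 * 0.23 = 1.15 mm

1.15 mm


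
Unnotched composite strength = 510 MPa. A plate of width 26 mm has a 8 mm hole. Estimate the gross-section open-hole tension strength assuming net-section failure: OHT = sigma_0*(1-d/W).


OHT = sigma_0*(1-d/W) = 510*(1-8/26) = 353.1 MPa

353.1 MPa


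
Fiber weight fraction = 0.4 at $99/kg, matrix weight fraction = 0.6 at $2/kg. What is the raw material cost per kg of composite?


Cost = cost_f*Wf + cost_m*Wm = 99*0.4 + 2*0.6 = $40.8/kg

$40.8/kg


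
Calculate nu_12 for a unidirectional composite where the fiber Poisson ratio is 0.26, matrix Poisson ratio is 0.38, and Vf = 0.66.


nu_12 = nu_f*Vf + nu_m*(1-Vf) = 0.26*0.66 + 0.38*0.34 = 0.3008

0.3008


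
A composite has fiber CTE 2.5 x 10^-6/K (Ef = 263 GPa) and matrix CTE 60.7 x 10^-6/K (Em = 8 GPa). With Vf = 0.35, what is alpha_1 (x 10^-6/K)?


E1 = Ef*Vf + Em*(1-Vf) = 97.25
alpha_1 = (alpha_f*Ef*Vf + alpha_m*Em*(1-Vf))/E1 = 5.61 x 10^-6/K

5.61 x 10^-6/K


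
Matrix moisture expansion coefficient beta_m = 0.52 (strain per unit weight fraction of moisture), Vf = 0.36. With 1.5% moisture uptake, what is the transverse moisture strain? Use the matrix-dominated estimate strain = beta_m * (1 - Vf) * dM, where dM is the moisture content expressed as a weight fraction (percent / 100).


dM = 1.5/100 = 0.015
strain = beta_m * (1-Vf) * dM = 0.52 * 0.64 * 0.015 = 0.004992

0.004992


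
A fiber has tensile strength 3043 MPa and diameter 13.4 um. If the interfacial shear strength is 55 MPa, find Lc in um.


Lc = sigma_f * d / (2 * tau_i) = 3043 * 13.4 / (2 * 55) = 370.7 um

370.7 um


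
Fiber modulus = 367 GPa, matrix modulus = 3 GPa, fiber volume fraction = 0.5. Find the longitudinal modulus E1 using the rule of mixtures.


E1 = Ef*Vf + Em*(1-Vf) = 367*0.5 + 3*0.5 = 185.0 GPa

185.0 GPa


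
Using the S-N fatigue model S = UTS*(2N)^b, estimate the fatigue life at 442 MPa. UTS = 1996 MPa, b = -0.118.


N = 0.5 * (S/UTS)^(1/b) = 0.5 * (442/1996)^(1/-0.118) = 176847.6898 cycles

176847.6898 cycles


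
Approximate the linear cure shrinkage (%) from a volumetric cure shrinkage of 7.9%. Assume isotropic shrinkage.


Linear shrinkage ≈ vol_shrink/3 = 7.9/3 = 2.633%

2.633%


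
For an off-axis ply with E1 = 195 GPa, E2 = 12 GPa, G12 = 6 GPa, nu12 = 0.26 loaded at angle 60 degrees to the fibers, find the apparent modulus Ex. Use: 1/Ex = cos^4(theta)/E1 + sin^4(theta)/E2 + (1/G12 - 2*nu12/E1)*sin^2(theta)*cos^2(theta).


cos^4(60) = 0.0625, sin^4(60) = 0.5625, sin^2(60)*cos^2(60) = 0.1875
1/G12 - 2*nu12/E1 = 1/6 - 2*0.26/195 = 0.164 GPa^-1
1/Ex = 0.0625/195 + 0.5625/12 + 0.164*0.1875 = 0.0779455 GPa^-1
Ex = 12.83 GPa

12.83 GPa


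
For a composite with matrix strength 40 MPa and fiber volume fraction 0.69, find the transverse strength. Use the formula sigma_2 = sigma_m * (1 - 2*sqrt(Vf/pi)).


factor = 1 - 2*sqrt(0.69/pi) = 0.0627
sigma_2 = 40 * 0.0627 = 2.51 MPa

2.51 MPa


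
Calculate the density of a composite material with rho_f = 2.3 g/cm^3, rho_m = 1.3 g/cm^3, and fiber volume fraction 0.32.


rho_c = rho_f*Vf + rho_m*(1-Vf) = 2.3*0.32 + 1.3*0.68 = 1.62 g/cm^3

1.62 g/cm^3


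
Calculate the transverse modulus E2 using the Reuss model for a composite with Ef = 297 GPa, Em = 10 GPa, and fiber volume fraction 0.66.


1/E2 = Vf/Ef + (1-Vf)/Em = 0.66/297 + 0.34/10
E2 = 27.61 GPa

27.61 GPa


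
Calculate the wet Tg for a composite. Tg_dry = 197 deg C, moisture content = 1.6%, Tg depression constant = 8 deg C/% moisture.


Tg_wet = Tg_dry - k*moisture = 197 - 8*1.6 = 184.2 deg C

184.2 deg C


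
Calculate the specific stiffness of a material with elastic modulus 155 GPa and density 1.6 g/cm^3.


Specific stiffness = E/rho = 155/1.6 = 96.9 GPa/(g/cm^3)

96.9 GPa/(g/cm^3)


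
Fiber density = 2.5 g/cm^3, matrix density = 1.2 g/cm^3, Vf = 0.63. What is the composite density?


rho_c = rho_f*Vf + rho_m*(1-Vf) = 2.5*0.63 + 1.2*0.37 = 2.019 g/cm^3

2.019 g/cm^3


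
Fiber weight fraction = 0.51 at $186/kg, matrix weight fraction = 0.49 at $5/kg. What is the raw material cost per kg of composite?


Cost = cost_f*Wf + cost_m*Wm = 186*0.51 + 5*0.49 = $97.31/kg

$97.31/kg


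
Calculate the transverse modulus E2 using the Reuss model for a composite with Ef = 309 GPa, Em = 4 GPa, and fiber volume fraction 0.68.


1/E2 = Vf/Ef + (1-Vf)/Em = 0.68/309 + 0.32/4
E2 = 12.17 GPa

12.17 GPa


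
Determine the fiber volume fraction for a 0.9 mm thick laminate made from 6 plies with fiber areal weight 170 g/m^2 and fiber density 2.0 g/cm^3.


Vf = n * FAW / (rho_f * h * 1000) = 6 * 170 / (2.0 * 0.9 * 1000) = 0.5667

0.5667


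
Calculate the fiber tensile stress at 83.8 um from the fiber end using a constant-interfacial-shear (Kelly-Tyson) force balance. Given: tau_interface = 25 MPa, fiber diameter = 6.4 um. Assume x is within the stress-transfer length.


Force balance: sigma_f * (pi*d^2/4) = tau * (pi*d) * x  ->  sigma_f = 4 * tau * x / d
sigma_f = 4 * 25 * 83.8 / 6.4 = 1309.4 MPa

1309.4 MPa


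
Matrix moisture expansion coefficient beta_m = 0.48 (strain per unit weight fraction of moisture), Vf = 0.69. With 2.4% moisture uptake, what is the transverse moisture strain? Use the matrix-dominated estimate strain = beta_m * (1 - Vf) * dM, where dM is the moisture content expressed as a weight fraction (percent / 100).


dM = 2.4/100 = 0.024
strain = beta_m * (1-Vf) * dM = 0.48 * 0.31 * 0.024 = 0.0035712

0.0035712


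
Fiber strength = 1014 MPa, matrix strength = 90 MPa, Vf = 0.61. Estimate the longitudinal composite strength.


sigma_1 = sigma_f*Vf + sigma_m*(1-Vf) = 1014*0.61 + 90*0.39 = 653.6 MPa

653.6 MPa


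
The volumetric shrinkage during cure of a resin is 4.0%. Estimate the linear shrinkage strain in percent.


Linear shrinkage ≈ vol_shrink/3 = 4.0/3 = 1.333%

1.333%


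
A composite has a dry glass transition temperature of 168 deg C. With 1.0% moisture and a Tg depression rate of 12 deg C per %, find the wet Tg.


Tg_wet = Tg_dry - k*moisture = 168 - 12*1.0 = 156.0 deg C

156.0 deg C


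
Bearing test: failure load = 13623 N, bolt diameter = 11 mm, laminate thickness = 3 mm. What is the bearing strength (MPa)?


sigma_br = F/(d*h) = 13623/(11*3) = 412.8 MPa

412.8 MPa


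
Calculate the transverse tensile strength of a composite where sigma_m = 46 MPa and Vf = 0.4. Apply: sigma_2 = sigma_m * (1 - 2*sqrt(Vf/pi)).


factor = 1 - 2*sqrt(0.4/pi) = 0.2864
sigma_2 = 46 * 0.2864 = 13.17 MPa

13.17 MPa


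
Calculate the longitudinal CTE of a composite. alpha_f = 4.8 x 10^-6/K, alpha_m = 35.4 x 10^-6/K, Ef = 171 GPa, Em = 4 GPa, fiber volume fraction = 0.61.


E1 = Ef*Vf + Em*(1-Vf) = 105.87
alpha_1 = (alpha_f*Ef*Vf + alpha_m*Em*(1-Vf))/E1 = 5.25 x 10^-6/K

5.25 x 10^-6/K


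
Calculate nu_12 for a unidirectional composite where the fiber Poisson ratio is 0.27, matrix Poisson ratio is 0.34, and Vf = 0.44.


nu_12 = nu_f*Vf + nu_m*(1-Vf) = 0.27*0.44 + 0.34*0.56 = 0.3092

0.3092


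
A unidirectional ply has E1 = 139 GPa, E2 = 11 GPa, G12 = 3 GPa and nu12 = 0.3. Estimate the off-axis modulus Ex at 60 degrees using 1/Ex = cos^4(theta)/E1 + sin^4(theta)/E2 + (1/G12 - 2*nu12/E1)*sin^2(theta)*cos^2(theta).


cos^4(60) = 0.0625, sin^4(60) = 0.5625, sin^2(60)*cos^2(60) = 0.1875
1/G12 - 2*nu12/E1 = 1/3 - 2*0.3/139 = 0.329017 GPa^-1
1/Ex = 0.0625/139 + 0.5625/11 + 0.329017*0.1875 = 0.1132767 GPa^-1
Ex = 8.83 GPa

8.83 GPa


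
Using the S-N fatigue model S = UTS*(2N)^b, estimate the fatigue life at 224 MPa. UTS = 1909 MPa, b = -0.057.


N = 0.5 * (S/UTS)^(1/b) = 0.5 * (224/1909)^(1/-0.057) = 1.0582e+16 cycles

1.0582e+16 cycles


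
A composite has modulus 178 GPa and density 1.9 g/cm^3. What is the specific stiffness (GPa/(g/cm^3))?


Specific stiffness = E/rho = 178/1.9 = 93.7 GPa/(g/cm^3)

93.7 GPa/(g/cm^3)


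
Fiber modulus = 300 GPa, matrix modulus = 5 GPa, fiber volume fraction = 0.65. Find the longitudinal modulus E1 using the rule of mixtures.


E1 = Ef*Vf + Em*(1-Vf) = 300*0.65 + 5*0.35 = 196.75 GPa

196.75 GPa


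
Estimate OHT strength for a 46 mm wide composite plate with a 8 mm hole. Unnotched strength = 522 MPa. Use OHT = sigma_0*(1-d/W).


OHT = sigma_0*(1-d/W) = 522*(1-8/46) = 431.2 MPa

431.2 MPa


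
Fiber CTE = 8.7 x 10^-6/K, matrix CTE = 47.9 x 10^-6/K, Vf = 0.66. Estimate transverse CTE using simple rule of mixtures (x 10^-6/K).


alpha_2 = alpha_f*Vf + alpha_m*(1-Vf) = 8.7*0.66 + 47.9*0.34 = 22.0 x 10^-6/K

22.0 x 10^-6/K


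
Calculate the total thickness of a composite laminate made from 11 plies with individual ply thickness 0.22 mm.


h = n * t_ply = 11 * 0.22 = 2.42 mm

2.42 mm


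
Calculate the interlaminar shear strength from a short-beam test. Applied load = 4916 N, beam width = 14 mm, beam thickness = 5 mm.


ILSS = 3F/(4bh) = 3*4916/(4*14*5) = 52.67 MPa

52.67 MPa


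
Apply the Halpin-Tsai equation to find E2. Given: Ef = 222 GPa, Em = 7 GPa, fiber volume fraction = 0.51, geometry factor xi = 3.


eta = (Ef/Em - 1)/(Ef/Em + xi) = (31.7143 - 1)/(31.7143 + 3) = 0.8848
E2 = Em*(1+xi*eta*Vf)/(1-eta*Vf) = 30.02 GPa

30.02 GPa


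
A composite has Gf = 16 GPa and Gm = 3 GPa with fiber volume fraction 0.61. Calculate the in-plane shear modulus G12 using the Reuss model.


1/G12 = Vf/Gf + (1-Vf)/Gm = 0.61/16 + 0.39/3
G12 = 5.95 GPa

5.95 GPa


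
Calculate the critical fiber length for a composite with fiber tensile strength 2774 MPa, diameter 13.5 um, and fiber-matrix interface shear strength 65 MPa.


Lc = sigma_f * d / (2 * tau_i) = 2774 * 13.5 / (2 * 65) = 288.1 um

288.1 um


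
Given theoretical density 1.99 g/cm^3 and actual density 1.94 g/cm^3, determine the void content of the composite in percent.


Void% = (rho_theo - rho_actual)/rho_theo * 100 = (1.99 - 1.94)/1.99 * 100 = 2.51%

2.51%


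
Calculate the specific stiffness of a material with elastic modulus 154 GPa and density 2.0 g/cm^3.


Specific stiffness = E/rho = 154/2.0 = 77.0 GPa/(g/cm^3)

77.0 GPa/(g/cm^3)


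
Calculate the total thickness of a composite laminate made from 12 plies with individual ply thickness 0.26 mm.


h = n * t_ply = 12 * 0.26 = 3.12 mm

3.12 mm


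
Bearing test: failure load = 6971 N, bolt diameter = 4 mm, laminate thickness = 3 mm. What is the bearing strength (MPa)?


sigma_br = F/(d*h) = 6971/(4*3) = 580.9 MPa

580.9 MPa


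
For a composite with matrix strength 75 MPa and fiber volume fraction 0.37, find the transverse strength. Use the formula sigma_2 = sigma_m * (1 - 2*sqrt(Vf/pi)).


factor = 1 - 2*sqrt(0.37/pi) = 0.3136
sigma_2 = 75 * 0.3136 = 23.52 MPa

23.52 MPa


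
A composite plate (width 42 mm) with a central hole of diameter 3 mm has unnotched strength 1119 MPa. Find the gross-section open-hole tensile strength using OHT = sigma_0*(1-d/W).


OHT = sigma_0*(1-d/W) = 1119*(1-3/42) = 1039.1 MPa

1039.1 MPa


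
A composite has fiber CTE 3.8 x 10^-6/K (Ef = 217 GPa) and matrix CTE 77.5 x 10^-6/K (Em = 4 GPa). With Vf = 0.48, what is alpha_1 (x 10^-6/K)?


E1 = Ef*Vf + Em*(1-Vf) = 106.24
alpha_1 = (alpha_f*Ef*Vf + alpha_m*Em*(1-Vf))/E1 = 5.24 x 10^-6/K

5.24 x 10^-6/K


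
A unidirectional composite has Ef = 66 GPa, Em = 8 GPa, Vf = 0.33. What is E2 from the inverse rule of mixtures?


1/E2 = Vf/Ef + (1-Vf)/Em = 0.33/66 + 0.67/8
E2 = 11.27 GPa

11.27 GPa


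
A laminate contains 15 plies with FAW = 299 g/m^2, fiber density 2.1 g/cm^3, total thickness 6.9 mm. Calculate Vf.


Vf = n * FAW / (rho_f * h * 1000) = 15 * 299 / (2.1 * 6.9 * 1000) = 0.3095

0.3095


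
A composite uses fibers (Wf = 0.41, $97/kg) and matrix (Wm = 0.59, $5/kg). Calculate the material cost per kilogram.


Cost = cost_f*Wf + cost_m*Wm = 97*0.41 + 5*0.59 = $42.72/kg

$42.72/kg


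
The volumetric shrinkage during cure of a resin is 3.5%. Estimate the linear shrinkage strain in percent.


Linear shrinkage ≈ vol_shrink/3 = 3.5/3 = 1.167%

1.167%


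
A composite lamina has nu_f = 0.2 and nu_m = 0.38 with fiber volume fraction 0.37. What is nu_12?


nu_12 = nu_f*Vf + nu_m*(1-Vf) = 0.2*0.37 + 0.38*0.63 = 0.3134

0.3134


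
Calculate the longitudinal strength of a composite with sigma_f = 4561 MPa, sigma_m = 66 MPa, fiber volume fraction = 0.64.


sigma_1 = sigma_f*Vf + sigma_m*(1-Vf) = 4561*0.64 + 66*0.36 = 2942.8 MPa

2942.8 MPa


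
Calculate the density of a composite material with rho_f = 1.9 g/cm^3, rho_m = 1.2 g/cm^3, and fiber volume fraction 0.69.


rho_c = rho_f*Vf + rho_m*(1-Vf) = 1.9*0.69 + 1.2*0.31 = 1.683 g/cm^3

1.683 g/cm^3


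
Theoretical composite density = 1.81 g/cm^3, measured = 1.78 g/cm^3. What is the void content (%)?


Void% = (rho_theo - rho_actual)/rho_theo * 100 = (1.81 - 1.78)/1.81 * 100 = 1.66%

1.66%


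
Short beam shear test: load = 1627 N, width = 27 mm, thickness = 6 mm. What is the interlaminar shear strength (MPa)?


ILSS = 3F/(4bh) = 3*1627/(4*27*6) = 7.53 MPa

7.53 MPa


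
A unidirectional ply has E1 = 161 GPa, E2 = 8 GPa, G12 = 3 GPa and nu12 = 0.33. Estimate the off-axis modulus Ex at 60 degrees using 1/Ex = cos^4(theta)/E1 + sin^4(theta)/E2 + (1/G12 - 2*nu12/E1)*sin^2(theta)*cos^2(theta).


cos^4(60) = 0.0625, sin^4(60) = 0.5625, sin^2(60)*cos^2(60) = 0.1875
1/G12 - 2*nu12/E1 = 1/3 - 2*0.33/161 = 0.329234 GPa^-1
1/Ex = 0.0625/161 + 0.5625/8 + 0.329234*0.1875 = 0.1324321 GPa^-1
Ex = 7.55 GPa

7.55 GPa


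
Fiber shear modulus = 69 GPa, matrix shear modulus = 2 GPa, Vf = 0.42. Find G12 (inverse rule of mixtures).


1/G12 = Vf/Gf + (1-Vf)/Gm = 0.42/69 + 0.58/2
G12 = 3.38 GPa

3.38 GPa


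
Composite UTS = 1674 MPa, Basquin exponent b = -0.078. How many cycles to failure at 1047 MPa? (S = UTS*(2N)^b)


N = 0.5 * (S/UTS)^(1/b) = 0.5 * (1047/1674)^(1/-0.078) = 205.0704 cycles

205.0704 cycles


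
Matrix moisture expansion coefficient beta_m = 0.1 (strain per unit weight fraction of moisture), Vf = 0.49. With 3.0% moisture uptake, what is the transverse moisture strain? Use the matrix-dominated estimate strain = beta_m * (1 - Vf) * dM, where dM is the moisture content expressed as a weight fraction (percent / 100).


dM = 3.0/100 = 0.03
strain = beta_m * (1-Vf) * dM = 0.1 * 0.51 * 0.03 = 0.00153

0.00153


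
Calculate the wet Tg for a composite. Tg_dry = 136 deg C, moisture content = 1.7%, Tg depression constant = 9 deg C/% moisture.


Tg_wet = Tg_dry - k*moisture = 136 - 9*1.7 = 120.7 deg C

120.7 deg C


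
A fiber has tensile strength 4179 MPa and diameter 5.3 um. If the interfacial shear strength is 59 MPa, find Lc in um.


Lc = sigma_f * d / (2 * tau_i) = 4179 * 5.3 / (2 * 59) = 187.7 um

187.7 um


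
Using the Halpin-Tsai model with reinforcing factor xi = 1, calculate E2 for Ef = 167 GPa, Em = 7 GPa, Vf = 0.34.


eta = (Ef/Em - 1)/(Ef/Em + xi) = (23.8571 - 1)/(23.8571 + 1) = 0.9195
E2 = Em*(1+xi*eta*Vf)/(1-eta*Vf) = 13.37 GPa

13.37 GPa


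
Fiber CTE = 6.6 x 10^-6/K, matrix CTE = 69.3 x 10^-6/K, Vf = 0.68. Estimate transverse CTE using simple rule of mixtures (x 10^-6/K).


alpha_2 = alpha_f*Vf + alpha_m*(1-Vf) = 6.6*0.68 + 69.3*0.32 = 26.7 x 10^-6/K

26.7 x 10^-6/K


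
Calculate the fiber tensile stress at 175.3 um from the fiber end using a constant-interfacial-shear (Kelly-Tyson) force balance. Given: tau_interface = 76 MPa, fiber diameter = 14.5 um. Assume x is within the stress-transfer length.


Force balance: sigma_f * (pi*d^2/4) = tau * (pi*d) * x  ->  sigma_f = 4 * tau * x / d
sigma_f = 4 * 76 * 175.3 / 14.5 = 3675.3 MPa

3675.3 MPa


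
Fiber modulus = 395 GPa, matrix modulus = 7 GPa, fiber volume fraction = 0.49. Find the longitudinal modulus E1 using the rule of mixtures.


E1 = Ef*Vf + Em*(1-Vf) = 395*0.49 + 7*0.51 = 197.12 GPa

197.12 GPa


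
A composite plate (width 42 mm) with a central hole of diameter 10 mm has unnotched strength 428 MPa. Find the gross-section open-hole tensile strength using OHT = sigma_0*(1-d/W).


OHT = sigma_0*(1-d/W) = 428*(1-10/42) = 326.1 MPa

326.1 MPa


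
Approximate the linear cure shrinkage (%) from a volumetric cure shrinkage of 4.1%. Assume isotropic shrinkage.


Linear shrinkage ≈ vol_shrink/3 = 4.1/3 = 1.367%

1.367%


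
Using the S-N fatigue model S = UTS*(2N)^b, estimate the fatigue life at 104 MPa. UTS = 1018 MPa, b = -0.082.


N = 0.5 * (S/UTS)^(1/b) = 0.5 * (104/1018)^(1/-0.082) = 6.0374e+11 cycles

6.0374e+11 cycles


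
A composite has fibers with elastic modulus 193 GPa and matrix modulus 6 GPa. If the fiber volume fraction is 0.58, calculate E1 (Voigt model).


E1 = Ef*Vf + Em*(1-Vf) = 193*0.58 + 6*0.42 = 114.46 GPa

114.46 GPa


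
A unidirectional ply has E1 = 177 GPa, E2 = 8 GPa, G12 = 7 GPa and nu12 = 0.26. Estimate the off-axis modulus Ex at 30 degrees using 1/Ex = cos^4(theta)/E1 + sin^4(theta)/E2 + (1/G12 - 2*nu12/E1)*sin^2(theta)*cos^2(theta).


cos^4(30) = 0.5625, sin^4(30) = 0.0625, sin^2(30)*cos^2(30) = 0.1875
1/G12 - 2*nu12/E1 = 1/7 - 2*0.26/177 = 0.139919 GPa^-1
1/Ex = 0.5625/177 + 0.0625/8 + 0.139919*0.1875 = 0.0372253 GPa^-1
Ex = 26.86 GPa

26.86 GPa


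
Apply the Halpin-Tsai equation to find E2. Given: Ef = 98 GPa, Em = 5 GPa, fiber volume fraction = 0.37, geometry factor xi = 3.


eta = (Ef/Em - 1)/(Ef/Em + xi) = (19.6 - 1)/(19.6 + 3) = 0.823
E2 = Em*(1+xi*eta*Vf)/(1-eta*Vf) = 13.76 GPa

13.76 GPa


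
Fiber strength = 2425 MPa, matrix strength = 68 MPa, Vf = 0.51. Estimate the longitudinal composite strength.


sigma_1 = sigma_f*Vf + sigma_m*(1-Vf) = 2425*0.51 + 68*0.49 = 1270.1 MPa

1270.1 MPa


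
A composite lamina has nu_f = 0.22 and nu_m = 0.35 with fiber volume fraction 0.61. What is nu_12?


nu_12 = nu_f*Vf + nu_m*(1-Vf) = 0.22*0.61 + 0.35*0.39 = 0.2707

0.2707


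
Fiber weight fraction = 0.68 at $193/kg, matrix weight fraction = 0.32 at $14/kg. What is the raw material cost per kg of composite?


Cost = cost_f*Wf + cost_m*Wm = 193*0.68 + 14*0.32 = $135.72/kg

$135.72/kg


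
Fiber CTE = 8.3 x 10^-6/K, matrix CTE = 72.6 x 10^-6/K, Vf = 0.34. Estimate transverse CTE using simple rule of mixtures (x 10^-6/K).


alpha_2 = alpha_f*Vf + alpha_m*(1-Vf) = 8.3*0.34 + 72.6*0.66 = 50.7 x 10^-6/K

50.7 x 10^-6/K


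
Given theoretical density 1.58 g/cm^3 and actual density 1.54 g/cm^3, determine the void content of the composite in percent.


Void% = (rho_theo - rho_actual)/rho_theo * 100 = (1.58 - 1.54)/1.58 * 100 = 2.53%

2.53%


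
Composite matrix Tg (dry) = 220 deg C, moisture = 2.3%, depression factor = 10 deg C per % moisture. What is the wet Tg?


Tg_wet = Tg_dry - k*moisture = 220 - 10*2.3 = 197.0 deg C

197.0 deg C


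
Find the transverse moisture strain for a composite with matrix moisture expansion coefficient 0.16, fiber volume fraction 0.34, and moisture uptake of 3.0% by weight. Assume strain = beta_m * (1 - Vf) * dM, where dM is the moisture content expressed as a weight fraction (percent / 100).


dM = 3.0/100 = 0.03
strain = beta_m * (1-Vf) * dM = 0.16 * 0.66 * 0.03 = 0.003168

0.003168


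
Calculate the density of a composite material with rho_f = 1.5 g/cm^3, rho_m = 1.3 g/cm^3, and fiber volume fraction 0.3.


rho_c = rho_f*Vf + rho_m*(1-Vf) = 1.5*0.3 + 1.3*0.7 = 1.36 g/cm^3

1.36 g/cm^3


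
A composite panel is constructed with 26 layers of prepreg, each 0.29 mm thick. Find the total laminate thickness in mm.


h = n * t_ply = 26 * 0.29 = 7.54 mm

7.54 mm


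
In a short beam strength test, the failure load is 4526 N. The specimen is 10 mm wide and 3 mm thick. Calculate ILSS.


ILSS = 3F/(4bh) = 3*4526/(4*10*3) = 113.15 MPa

113.15 MPa


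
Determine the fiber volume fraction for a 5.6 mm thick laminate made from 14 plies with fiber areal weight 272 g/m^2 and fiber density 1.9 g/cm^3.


Vf = n * FAW / (rho_f * h * 1000) = 14 * 272 / (1.9 * 5.6 * 1000) = 0.3579

0.3579


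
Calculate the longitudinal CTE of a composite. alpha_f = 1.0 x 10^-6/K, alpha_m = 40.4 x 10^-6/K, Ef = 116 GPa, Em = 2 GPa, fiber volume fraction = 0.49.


E1 = Ef*Vf + Em*(1-Vf) = 57.86
alpha_1 = (alpha_f*Ef*Vf + alpha_m*Em*(1-Vf))/E1 = 1.69 x 10^-6/K

1.69 x 10^-6/K


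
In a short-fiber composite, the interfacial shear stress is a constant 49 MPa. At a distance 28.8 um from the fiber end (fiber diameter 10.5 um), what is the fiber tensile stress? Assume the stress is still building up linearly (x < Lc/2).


Force balance: sigma_f * (pi*d^2/4) = tau * (pi*d) * x  ->  sigma_f = 4 * tau * x / d
sigma_f = 4 * 49 * 28.8 / 10.5 = 537.6 MPa

537.6 MPa


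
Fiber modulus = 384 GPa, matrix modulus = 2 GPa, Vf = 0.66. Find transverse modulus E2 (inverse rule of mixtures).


1/E2 = Vf/Ef + (1-Vf)/Em = 0.66/384 + 0.34/2
E2 = 5.82 GPa

5.82 GPa


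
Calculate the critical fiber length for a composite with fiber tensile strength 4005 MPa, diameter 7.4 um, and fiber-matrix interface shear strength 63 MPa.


Lc = sigma_f * d / (2 * tau_i) = 4005 * 7.4 / (2 * 63) = 235.2 um

235.2 um


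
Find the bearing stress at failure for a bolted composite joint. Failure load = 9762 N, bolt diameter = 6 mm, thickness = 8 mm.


sigma_br = F/(d*h) = 9762/(6*8) = 203.4 MPa

203.4 MPa


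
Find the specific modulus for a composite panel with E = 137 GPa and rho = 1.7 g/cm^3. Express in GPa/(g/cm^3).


Specific stiffness = E/rho = 137/1.7 = 80.6 GPa/(g/cm^3)

80.6 GPa/(g/cm^3)


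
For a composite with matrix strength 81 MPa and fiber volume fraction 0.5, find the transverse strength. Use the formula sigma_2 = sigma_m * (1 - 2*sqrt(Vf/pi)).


factor = 1 - 2*sqrt(0.5/pi) = 0.2021
sigma_2 = 81 * 0.2021 = 16.37 MPa

16.37 MPa


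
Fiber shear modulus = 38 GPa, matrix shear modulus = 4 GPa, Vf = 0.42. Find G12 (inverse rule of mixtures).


1/G12 = Vf/Gf + (1-Vf)/Gm = 0.42/38 + 0.58/4
G12 = 6.41 GPa

6.41 GPa


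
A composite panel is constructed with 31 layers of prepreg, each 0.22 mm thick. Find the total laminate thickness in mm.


h = n * t_ply = 31 * 0.22 = 6.82 mm

6.82 mm


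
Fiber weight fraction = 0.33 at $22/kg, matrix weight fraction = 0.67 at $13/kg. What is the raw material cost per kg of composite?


Cost = cost_f*Wf + cost_m*Wm = 22*0.33 + 13*0.67 = $15.97/kg

$15.97/kg


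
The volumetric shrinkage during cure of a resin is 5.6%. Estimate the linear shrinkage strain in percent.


Linear shrinkage ≈ vol_shrink/3 = 5.6/3 = 1.867%

1.867%


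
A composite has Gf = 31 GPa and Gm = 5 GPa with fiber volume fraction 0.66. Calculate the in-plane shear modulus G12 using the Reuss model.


1/G12 = Vf/Gf + (1-Vf)/Gm = 0.66/31 + 0.34/5
G12 = 11.2 GPa

11.2 GPa


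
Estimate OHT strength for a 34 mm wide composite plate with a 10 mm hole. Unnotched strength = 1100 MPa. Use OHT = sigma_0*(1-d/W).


OHT = sigma_0*(1-d/W) = 1100*(1-10/34) = 776.5 MPa

776.5 MPa


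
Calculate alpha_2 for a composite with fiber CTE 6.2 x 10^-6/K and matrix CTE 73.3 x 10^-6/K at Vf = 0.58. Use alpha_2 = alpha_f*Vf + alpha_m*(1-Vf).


alpha_2 = alpha_f*Vf + alpha_m*(1-Vf) = 6.2*0.58 + 73.3*0.42 = 34.4 x 10^-6/K

34.4 x 10^-6/K


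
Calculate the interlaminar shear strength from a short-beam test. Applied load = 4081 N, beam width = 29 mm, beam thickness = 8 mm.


ILSS = 3F/(4bh) = 3*4081/(4*29*8) = 13.19 MPa

13.19 MPa


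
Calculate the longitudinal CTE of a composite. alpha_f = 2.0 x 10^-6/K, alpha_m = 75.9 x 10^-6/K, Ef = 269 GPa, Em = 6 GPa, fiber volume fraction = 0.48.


E1 = Ef*Vf + Em*(1-Vf) = 132.24
alpha_1 = (alpha_f*Ef*Vf + alpha_m*Em*(1-Vf))/E1 = 3.74 x 10^-6/K

3.74 x 10^-6/K


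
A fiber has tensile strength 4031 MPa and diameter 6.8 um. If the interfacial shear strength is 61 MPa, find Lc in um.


Lc = sigma_f * d / (2 * tau_i) = 4031 * 6.8 / (2 * 61) = 224.7 um

224.7 um


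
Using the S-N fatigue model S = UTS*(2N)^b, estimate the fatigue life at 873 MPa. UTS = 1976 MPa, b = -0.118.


N = 0.5 * (S/UTS)^(1/b) = 0.5 * (873/1976)^(1/-0.118) = 507.5961 cycles

507.5961 cycles


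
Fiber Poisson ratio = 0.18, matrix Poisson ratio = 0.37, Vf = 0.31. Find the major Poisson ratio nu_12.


nu_12 = nu_f*Vf + nu_m*(1-Vf) = 0.18*0.31 + 0.37*0.69 = 0.3111

0.3111


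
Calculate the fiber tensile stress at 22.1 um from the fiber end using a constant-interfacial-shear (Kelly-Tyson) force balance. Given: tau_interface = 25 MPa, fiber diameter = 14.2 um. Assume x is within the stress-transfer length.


Force balance: sigma_f * (pi*d^2/4) = tau * (pi*d) * x  ->  sigma_f = 4 * tau * x / d
sigma_f = 4 * 25 * 22.1 / 14.2 = 155.6 MPa

155.6 MPa


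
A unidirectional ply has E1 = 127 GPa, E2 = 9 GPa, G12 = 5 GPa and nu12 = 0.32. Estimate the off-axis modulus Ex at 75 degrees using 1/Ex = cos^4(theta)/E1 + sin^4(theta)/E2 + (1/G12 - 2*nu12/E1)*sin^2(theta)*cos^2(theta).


cos^4(75) = 0.004487, sin^4(75) = 0.870513, sin^2(75)*cos^2(75) = 0.0625
1/G12 - 2*nu12/E1 = 1/5 - 2*0.32/127 = 0.194961 GPa^-1
1/Ex = 0.004487/127 + 0.870513/9 + 0.194961*0.0625 = 0.108944 GPa^-1
Ex = 9.18 GPa

9.18 GPa


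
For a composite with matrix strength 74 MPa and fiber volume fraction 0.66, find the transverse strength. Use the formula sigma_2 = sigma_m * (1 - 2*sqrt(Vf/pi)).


factor = 1 - 2*sqrt(0.66/pi) = 0.0833
sigma_2 = 74 * 0.0833 = 6.16 MPa

6.16 MPa


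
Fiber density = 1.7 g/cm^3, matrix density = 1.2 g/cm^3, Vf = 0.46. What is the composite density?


rho_c = rho_f*Vf + rho_m*(1-Vf) = 1.7*0.46 + 1.2*0.54 = 1.43 g/cm^3

1.43 g/cm^3


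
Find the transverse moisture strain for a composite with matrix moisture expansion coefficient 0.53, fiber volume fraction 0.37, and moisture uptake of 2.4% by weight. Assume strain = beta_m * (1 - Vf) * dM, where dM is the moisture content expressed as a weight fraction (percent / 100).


dM = 2.4/100 = 0.024
strain = beta_m * (1-Vf) * dM = 0.53 * 0.63 * 0.024 = 0.0080136

0.0080136


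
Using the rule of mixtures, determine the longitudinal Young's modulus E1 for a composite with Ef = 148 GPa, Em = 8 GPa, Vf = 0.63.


E1 = Ef*Vf + Em*(1-Vf) = 148*0.63 + 8*0.37 = 96.2 GPa

96.2 GPa


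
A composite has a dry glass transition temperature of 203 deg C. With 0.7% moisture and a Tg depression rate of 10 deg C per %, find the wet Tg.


Tg_wet = Tg_dry - k*moisture = 203 - 10*0.7 = 196.0 deg C

196.0 deg C


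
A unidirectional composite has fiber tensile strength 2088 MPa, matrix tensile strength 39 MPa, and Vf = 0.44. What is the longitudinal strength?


sigma_1 = sigma_f*Vf + sigma_m*(1-Vf) = 2088*0.44 + 39*0.56 = 940.6 MPa

940.6 MPa


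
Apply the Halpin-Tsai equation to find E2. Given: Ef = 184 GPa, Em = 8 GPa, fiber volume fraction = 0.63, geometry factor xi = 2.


eta = (Ef/Em - 1)/(Ef/Em + xi) = (23.0 - 1)/(23.0 + 2) = 0.88
E2 = Em*(1+xi*eta*Vf)/(1-eta*Vf) = 37.86 GPa

37.86 GPa


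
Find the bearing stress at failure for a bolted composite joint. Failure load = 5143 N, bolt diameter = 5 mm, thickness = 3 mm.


sigma_br = F/(d*h) = 5143/(5*3) = 342.9 MPa

342.9 MPa


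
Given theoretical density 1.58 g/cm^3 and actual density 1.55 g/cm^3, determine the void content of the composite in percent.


Void% = (rho_theo - rho_actual)/rho_theo * 100 = (1.58 - 1.55)/1.58 * 100 = 1.9%

1.9%


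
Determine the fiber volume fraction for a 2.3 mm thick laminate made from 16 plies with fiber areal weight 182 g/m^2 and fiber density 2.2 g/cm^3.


Vf = n * FAW / (rho_f * h * 1000) = 16 * 182 / (2.2 * 2.3 * 1000) = 0.5755

0.5755


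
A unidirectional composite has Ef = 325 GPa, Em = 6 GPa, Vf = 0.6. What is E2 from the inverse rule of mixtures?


1/E2 = Vf/Ef + (1-Vf)/Em = 0.6/325 + 0.4/6
E2 = 14.6 GPa

14.6 GPa


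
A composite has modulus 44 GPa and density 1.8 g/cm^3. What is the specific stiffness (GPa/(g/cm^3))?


Specific stiffness = E/rho = 44/1.8 = 24.4 GPa/(g/cm^3)

24.4 GPa/(g/cm^3)


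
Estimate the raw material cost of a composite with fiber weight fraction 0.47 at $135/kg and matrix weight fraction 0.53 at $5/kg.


Cost = cost_f*Wf + cost_m*Wm = 135*0.47 + 5*0.53 = $66.1/kg

$66.1/kg


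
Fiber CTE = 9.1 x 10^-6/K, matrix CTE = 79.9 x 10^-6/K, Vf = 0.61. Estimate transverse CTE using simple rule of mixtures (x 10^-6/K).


alpha_2 = alpha_f*Vf + alpha_m*(1-Vf) = 9.1*0.61 + 79.9*0.39 = 36.7 x 10^-6/K

36.7 x 10^-6/K


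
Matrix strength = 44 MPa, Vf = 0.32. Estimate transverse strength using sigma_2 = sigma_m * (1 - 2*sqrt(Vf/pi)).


factor = 1 - 2*sqrt(0.32/pi) = 0.3617
sigma_2 = 44 * 0.3617 = 15.91 MPa

15.91 MPa


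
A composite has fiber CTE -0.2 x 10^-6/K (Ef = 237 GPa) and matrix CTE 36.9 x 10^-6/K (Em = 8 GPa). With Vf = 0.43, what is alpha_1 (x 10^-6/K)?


E1 = Ef*Vf + Em*(1-Vf) = 106.47
alpha_1 = (alpha_f*Ef*Vf + alpha_m*Em*(1-Vf))/E1 = 1.39 x 10^-6/K

1.39 x 10^-6/K


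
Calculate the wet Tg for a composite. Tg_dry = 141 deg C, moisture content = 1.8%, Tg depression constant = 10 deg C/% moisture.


Tg_wet = Tg_dry - k*moisture = 141 - 10*1.8 = 123.0 deg C

123.0 deg C


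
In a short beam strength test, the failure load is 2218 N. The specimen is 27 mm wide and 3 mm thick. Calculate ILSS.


ILSS = 3F/(4bh) = 3*2218/(4*27*3) = 20.54 MPa

20.54 MPa


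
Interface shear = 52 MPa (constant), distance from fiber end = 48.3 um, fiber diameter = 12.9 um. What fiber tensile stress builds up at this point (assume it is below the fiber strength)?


Force balance: sigma_f * (pi*d^2/4) = tau * (pi*d) * x  ->  sigma_f = 4 * tau * x / d
sigma_f = 4 * 52 * 48.3 / 12.9 = 778.8 MPa

778.8 MPa


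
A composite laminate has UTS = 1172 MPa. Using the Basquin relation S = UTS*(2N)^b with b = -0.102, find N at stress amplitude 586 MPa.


N = 0.5 * (S/UTS)^(1/b) = 0.5 * (586/1172)^(1/-0.102) = 446.9351 cycles

446.9351 cycles


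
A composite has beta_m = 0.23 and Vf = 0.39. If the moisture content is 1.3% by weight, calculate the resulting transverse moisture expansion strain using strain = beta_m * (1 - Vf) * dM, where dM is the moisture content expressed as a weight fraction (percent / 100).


dM = 1.3/100 = 0.013
strain = beta_m * (1-Vf) * dM = 0.23 * 0.61 * 0.013 = 0.0018239

0.0018239


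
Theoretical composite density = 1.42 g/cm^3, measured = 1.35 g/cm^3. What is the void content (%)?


Void% = (rho_theo - rho_actual)/rho_theo * 100 = (1.42 - 1.35)/1.42 * 100 = 4.93%

4.93%


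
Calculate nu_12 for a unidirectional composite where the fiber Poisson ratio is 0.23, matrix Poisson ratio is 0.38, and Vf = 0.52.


nu_12 = nu_f*Vf + nu_m*(1-Vf) = 0.23*0.52 + 0.38*0.48 = 0.302

0.302


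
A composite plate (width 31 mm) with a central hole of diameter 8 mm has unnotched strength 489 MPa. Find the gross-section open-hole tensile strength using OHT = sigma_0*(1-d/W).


OHT = sigma_0*(1-d/W) = 489*(1-8/31) = 362.8 MPa

362.8 MPa


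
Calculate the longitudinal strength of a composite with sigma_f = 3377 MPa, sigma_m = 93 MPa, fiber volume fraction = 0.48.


sigma_1 = sigma_f*Vf + sigma_m*(1-Vf) = 3377*0.48 + 93*0.52 = 1669.3 MPa

1669.3 MPa


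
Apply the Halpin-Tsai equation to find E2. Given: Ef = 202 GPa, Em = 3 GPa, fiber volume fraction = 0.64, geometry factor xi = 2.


eta = (Ef/Em - 1)/(Ef/Em + xi) = (67.3333 - 1)/(67.3333 + 2) = 0.9567
E2 = Em*(1+xi*eta*Vf)/(1-eta*Vf) = 17.21 GPa

17.21 GPa


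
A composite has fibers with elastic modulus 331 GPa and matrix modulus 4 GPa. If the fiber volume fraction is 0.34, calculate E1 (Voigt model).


E1 = Ef*Vf + Em*(1-Vf) = 331*0.34 + 4*0.66 = 115.18 GPa

115.18 GPa


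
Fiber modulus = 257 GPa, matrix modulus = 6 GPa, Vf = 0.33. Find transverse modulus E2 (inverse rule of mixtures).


1/E2 = Vf/Ef + (1-Vf)/Em = 0.33/257 + 0.67/6
E2 = 8.85 GPa

8.85 GPa


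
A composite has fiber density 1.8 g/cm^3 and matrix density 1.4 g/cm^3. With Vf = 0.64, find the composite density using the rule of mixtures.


rho_c = rho_f*Vf + rho_m*(1-Vf) = 1.8*0.64 + 1.4*0.36 = 1.656 g/cm^3

1.656 g/cm^3


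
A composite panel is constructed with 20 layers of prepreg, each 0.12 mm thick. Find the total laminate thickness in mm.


h = n * t_ply = 20 * 0.12 = 2.4 mm

2.4 mm


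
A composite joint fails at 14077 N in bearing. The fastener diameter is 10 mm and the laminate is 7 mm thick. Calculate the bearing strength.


sigma_br = F/(d*h) = 14077/(10*7) = 201.1 MPa

201.1 MPa


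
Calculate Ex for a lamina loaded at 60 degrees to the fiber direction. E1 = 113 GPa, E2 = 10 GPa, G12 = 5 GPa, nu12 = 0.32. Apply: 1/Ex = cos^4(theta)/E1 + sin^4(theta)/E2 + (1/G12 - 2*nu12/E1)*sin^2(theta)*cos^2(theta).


cos^4(60) = 0.0625, sin^4(60) = 0.5625, sin^2(60)*cos^2(60) = 0.1875
1/G12 - 2*nu12/E1 = 1/5 - 2*0.32/113 = 0.194336 GPa^-1
1/Ex = 0.0625/113 + 0.5625/10 + 0.194336*0.1875 = 0.0932412 GPa^-1
Ex = 10.72 GPa

10.72 GPa


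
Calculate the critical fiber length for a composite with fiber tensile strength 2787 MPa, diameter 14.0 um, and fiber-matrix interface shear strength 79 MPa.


Lc = sigma_f * d / (2 * tau_i) = 2787 * 14.0 / (2 * 79) = 246.9 um

246.9 um


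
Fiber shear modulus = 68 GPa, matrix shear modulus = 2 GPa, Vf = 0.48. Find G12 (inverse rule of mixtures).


1/G12 = Vf/Gf + (1-Vf)/Gm = 0.48/68 + 0.52/2
G12 = 3.74 GPa

3.74 GPa


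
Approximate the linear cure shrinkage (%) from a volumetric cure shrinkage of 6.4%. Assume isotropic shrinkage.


Linear shrinkage ≈ vol_shrink/3 = 6.4/3 = 2.133%

2.133%


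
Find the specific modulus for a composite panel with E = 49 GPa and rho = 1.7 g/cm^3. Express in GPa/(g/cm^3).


Specific stiffness = E/rho = 49/1.7 = 28.8 GPa/(g/cm^3)

28.8 GPa/(g/cm^3)


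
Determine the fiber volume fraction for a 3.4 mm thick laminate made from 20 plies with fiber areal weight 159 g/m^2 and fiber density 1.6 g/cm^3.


Vf = n * FAW / (rho_f * h * 1000) = 20 * 159 / (1.6 * 3.4 * 1000) = 0.5846

0.5846


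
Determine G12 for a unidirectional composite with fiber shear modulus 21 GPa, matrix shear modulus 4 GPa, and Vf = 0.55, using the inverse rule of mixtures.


1/G12 = Vf/Gf + (1-Vf)/Gm = 0.55/21 + 0.45/4
G12 = 7.21 GPa

7.21 GPa


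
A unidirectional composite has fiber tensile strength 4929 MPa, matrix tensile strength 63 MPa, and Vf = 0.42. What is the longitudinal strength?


sigma_1 = sigma_f*Vf + sigma_m*(1-Vf) = 4929*0.42 + 63*0.58 = 2106.7 MPa

2106.7 MPa


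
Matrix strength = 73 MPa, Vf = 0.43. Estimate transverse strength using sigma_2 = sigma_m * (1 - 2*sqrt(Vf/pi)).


factor = 1 - 2*sqrt(0.43/pi) = 0.2601
sigma_2 = 73 * 0.2601 = 18.99 MPa

18.99 MPa


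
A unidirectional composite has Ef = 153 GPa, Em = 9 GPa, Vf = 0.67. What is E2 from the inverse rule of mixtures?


1/E2 = Vf/Ef + (1-Vf)/Em = 0.67/153 + 0.33/9
E2 = 24.36 GPa

24.36 GPa


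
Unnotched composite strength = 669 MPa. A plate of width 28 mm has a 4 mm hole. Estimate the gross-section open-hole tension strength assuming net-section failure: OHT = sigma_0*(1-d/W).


OHT = sigma_0*(1-d/W) = 669*(1-4/28) = 573.4 MPa

573.4 MPa


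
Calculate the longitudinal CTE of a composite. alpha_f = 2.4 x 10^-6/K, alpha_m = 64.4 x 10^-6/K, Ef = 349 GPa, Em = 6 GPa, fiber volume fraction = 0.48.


E1 = Ef*Vf + Em*(1-Vf) = 170.64
alpha_1 = (alpha_f*Ef*Vf + alpha_m*Em*(1-Vf))/E1 = 3.53 x 10^-6/K

3.53 x 10^-6/K


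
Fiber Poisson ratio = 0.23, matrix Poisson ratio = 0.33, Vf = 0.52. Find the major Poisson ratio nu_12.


nu_12 = nu_f*Vf + nu_m*(1-Vf) = 0.23*0.52 + 0.33*0.48 = 0.278

0.278


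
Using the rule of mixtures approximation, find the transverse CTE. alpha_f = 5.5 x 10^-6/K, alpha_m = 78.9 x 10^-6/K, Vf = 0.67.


alpha_2 = alpha_f*Vf + alpha_m*(1-Vf) = 5.5*0.67 + 78.9*0.33 = 29.7 x 10^-6/K

29.7 x 10^-6/K


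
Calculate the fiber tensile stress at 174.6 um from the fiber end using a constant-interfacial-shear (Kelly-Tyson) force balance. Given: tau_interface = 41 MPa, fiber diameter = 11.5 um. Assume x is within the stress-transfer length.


Force balance: sigma_f * (pi*d^2/4) = tau * (pi*d) * x  ->  sigma_f = 4 * tau * x / d
sigma_f = 4 * 41 * 174.6 / 11.5 = 2489.9 MPa

2489.9 MPa


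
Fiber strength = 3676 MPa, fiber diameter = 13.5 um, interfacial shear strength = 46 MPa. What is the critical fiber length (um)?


Lc = sigma_f * d / (2 * tau_i) = 3676 * 13.5 / (2 * 46) = 539.4 um

539.4 um


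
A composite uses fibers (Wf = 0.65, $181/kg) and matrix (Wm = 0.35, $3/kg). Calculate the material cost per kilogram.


Cost = cost_f*Wf + cost_m*Wm = 181*0.65 + 3*0.35 = $118.7/kg

$118.7/kg


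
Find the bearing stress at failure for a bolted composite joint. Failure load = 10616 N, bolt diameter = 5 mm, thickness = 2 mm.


sigma_br = F/(d*h) = 10616/(5*2) = 1061.6 MPa

1061.6 MPa


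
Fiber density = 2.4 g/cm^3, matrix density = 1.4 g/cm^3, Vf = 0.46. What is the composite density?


rho_c = rho_f*Vf + rho_m*(1-Vf) = 2.4*0.46 + 1.4*0.54 = 1.86 g/cm^3

1.86 g/cm^3


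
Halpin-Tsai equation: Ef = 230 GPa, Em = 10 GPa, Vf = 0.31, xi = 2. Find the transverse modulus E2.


eta = (Ef/Em - 1)/(Ef/Em + xi) = (23.0 - 1)/(23.0 + 2) = 0.88
E2 = Em*(1+xi*eta*Vf)/(1-eta*Vf) = 21.25 GPa

21.25 GPa


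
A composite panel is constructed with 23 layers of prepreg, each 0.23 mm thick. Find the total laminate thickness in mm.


h = n * t_ply = 23 * 0.23 = 5.29 mm

5.29 mm
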